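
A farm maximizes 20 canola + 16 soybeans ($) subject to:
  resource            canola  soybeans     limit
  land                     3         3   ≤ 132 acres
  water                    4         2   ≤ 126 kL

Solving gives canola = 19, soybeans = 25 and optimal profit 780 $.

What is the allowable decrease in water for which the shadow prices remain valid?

38

Binding constraints: land, water. The basis is B = [[3,3],[4,2]] with det -6.
Per unit decrease in water, x* moves by d = (-0.5, 0.5).
The basis stays optimal until canola reaches 0; allowable decrease = 38 kL.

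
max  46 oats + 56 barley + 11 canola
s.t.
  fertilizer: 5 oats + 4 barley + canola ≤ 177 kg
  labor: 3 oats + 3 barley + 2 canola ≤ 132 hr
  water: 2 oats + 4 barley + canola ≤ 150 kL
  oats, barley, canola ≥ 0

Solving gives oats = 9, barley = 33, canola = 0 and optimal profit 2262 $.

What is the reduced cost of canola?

-3

Check each constraint at x*: fertilizer 177/177 (tight); labor 126/132 (slack 6); water 150/150 (tight).
By complementary slackness, y = 0 for the non-binding constraint.
The binding rows give the dual system: 5·y_fertilizer + 2·y_water = 46 and 4·y_fertilizer + 4·y_water = 56.
Solving: y_fertilizer = 6, y_water = 8.
Reduced cost of canola: c₃ − yᵀa₃ = 11 − (6·1 + 8·1) = 11 − 14 = -3.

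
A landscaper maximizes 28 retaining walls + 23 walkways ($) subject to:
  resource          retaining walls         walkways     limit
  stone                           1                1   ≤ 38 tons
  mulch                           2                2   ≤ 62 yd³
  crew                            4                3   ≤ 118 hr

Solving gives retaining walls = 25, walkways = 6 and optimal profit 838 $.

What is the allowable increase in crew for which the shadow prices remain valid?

6

Binding constraints: mulch, crew. The basis is B = [[2,2],[4,3]] with det -2.
Per unit increase in crew, x* moves by d = (1, -1).
The basis stays optimal until walkways reaches 0; allowable increase = 6 hr.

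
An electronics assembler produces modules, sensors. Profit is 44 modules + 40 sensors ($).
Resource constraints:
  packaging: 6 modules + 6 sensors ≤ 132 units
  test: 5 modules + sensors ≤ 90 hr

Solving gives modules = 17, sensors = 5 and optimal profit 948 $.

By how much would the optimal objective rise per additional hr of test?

At the optimum: packaging uses 132 of 132 (binding); test uses 90 of 90 (binding).
Dual feasibility on the basic columns requires 6·y_packaging + 5·y_test = 44, 6·y_packaging + 1·y_test = 40.
→ y_packaging = 6.5 and y_test = 1.
Shadow price of test = 1.

1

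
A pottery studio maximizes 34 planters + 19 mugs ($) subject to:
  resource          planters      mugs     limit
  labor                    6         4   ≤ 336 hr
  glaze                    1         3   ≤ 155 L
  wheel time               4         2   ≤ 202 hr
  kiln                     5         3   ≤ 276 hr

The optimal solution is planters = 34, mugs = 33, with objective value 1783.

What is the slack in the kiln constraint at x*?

kiln used = 5·34 + 3·33 = 269; slack = 276 − 269 = 7.

7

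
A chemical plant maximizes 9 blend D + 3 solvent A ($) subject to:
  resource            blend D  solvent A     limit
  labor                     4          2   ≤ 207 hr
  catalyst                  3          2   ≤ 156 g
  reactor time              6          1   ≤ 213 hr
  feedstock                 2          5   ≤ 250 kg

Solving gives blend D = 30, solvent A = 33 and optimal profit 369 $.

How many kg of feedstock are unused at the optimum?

feedstock used = 2·30 + 5·33 = 225; slack = 250 − 225 = 25.

25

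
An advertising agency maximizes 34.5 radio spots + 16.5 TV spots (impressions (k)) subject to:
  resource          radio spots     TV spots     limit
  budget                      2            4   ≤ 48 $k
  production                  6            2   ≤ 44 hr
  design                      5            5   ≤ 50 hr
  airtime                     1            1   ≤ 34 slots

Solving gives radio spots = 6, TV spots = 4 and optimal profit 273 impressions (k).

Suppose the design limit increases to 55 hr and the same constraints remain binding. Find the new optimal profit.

Check each constraint at x*: budget 28/48 (slack 20); production 44/44 (tight); design 50/50 (tight); airtime 10/34 (slack 24).
Since budget, airtime are not tight, their duals are 0.
The binding rows give the dual system: 6·y_production + 5·y_design = 34.5 and 2·y_production + 5·y_design = 16.5.
→ y_production = 4.5 and y_design = 1.5.
Δz = y_design·Δb = 1.5 × (5) = 7.5, so new z* = 273 + 7.5 = 280.5.

280.5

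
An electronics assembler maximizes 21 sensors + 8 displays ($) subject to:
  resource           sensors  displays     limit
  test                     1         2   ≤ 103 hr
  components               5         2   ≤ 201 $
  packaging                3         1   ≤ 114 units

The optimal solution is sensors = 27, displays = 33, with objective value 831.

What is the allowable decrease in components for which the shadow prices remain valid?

Binding constraints: components, packaging. The basis is B = [[5,2],[3,1]] with det -1.
Per unit decrease in components, x* moves by d = (1, -3).
The basis stays optimal until displays reaches 0; allowable decrease = 11 $.

11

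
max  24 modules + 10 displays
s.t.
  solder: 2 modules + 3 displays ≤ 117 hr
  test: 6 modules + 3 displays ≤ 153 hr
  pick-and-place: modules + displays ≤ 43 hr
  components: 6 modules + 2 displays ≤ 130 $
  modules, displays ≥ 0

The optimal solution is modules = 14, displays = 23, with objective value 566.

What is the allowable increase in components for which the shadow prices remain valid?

Binding constraints: test, components. The basis is B = [[6,3],[6,2]] with det -6.
Per unit increase in components, x* moves by d = (0.5, -1).
The basis stays optimal until displays reaches 0; allowable increase = 23 $.

23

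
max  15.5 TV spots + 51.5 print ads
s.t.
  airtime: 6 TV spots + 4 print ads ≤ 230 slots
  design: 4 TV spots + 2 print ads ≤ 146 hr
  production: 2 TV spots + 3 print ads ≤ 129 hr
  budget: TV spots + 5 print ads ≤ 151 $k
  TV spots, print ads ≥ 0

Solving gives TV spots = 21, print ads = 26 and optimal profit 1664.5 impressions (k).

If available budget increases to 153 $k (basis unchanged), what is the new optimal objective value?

At the optimum: airtime uses 230 of 230 (binding); design uses 136 of 146 (slack = 10); production uses 120 of 129 (slack = 9); budget uses 151 of 151 (binding).
Since design, production are not tight, their duals are 0.
From A_Bᵀ y = c: 6·y_airtime + 1·y_budget = 15.5; 4·y_airtime + 5·y_budget = 51.5.
→ y_airtime = 1 and y_budget = 9.5.
Δz = y_budget·Δb = 9.5 × (2) = 19, so new z* = 1664.5 + 19 = 1683.5.

1683.5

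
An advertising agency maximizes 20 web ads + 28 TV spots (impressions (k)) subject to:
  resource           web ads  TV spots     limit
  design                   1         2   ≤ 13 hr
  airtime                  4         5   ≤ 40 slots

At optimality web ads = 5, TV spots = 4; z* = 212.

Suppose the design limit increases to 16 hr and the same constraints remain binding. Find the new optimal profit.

Both design and airtime are binding at x*.
The binding rows give the dual system: 1·y_design + 4·y_airtime = 20 and 2·y_design + 5·y_airtime = 28.
Solving: y_design = 4, y_airtime = 4.
Δz = y_design·Δb = 4 × (3) = 12, so new z* = 212 + 12 = 224.

224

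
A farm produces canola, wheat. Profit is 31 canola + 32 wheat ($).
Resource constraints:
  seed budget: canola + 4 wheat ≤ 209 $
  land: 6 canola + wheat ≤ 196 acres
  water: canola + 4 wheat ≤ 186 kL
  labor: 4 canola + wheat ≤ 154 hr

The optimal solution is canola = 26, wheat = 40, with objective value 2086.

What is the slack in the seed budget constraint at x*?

23

seed budget used = 1·26 + 4·40 = 186; slack = 209 − 186 = 23.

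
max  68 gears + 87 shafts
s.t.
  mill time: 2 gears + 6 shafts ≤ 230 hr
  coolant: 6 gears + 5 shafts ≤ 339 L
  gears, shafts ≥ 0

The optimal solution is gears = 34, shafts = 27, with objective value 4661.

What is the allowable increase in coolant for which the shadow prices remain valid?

351

Binding constraints: mill time, coolant. The basis is B = [[2,6],[6,5]] with det -26.
Per unit increase in coolant, x* moves by d = (0.2308, -0.0769).
The basis stays optimal until shafts reaches 0; allowable increase = 351 L.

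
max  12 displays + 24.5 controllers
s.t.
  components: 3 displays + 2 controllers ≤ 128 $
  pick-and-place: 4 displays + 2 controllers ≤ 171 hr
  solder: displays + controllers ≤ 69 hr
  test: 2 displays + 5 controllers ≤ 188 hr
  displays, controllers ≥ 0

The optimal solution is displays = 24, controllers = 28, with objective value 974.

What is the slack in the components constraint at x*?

components used = 3·24 + 2·28 = 128; slack = 128 − 128 = 0.

0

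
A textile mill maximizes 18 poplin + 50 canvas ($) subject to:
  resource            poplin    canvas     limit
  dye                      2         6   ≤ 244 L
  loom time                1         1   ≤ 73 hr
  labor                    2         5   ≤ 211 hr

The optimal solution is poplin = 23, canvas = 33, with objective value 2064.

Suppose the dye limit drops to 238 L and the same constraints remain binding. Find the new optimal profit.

2034

Check each constraint at x*: dye 244/244 (tight); loom time 56/73 (slack 17); labor 211/211 (tight).
Since loom time is not tight, its dual is 0.
Dual feasibility on the basic columns requires 2·y_dye + 2·y_labor = 18, 6·y_dye + 5·y_labor = 50.
Solving: y_dye = 5, y_labor = 4.
Δz = y_dye·Δb = 5 × (-6) = -30, so new z* = 2064 − 30 = 2034.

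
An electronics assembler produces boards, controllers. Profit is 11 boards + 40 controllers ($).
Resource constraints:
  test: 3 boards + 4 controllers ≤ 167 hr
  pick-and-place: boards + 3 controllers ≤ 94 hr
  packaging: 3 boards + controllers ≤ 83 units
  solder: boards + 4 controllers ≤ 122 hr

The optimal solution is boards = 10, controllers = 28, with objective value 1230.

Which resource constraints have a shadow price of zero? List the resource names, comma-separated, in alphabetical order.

packaging, test

test: 142/167 (slack 25)
pick-and-place: 94/94 (binding)
packaging: 58/83 (slack 25)
solder: 122/122 (binding)
By complementary slackness, a constraint with positive slack has shadow price 0 → packaging, test.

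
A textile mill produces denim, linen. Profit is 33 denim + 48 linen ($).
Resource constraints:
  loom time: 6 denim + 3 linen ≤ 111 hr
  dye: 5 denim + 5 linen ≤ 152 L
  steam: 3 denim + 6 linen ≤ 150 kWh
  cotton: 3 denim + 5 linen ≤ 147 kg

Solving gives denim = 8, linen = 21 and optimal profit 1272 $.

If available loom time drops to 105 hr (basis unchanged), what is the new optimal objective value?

1260

Binding: loom time and steam. Non-binding: dye (7 unused), cotton (18 unused).
Since dye, cotton are not tight, their duals are 0.
The binding rows give the dual system: 6·y_loom time + 3·y_steam = 33 and 3·y_loom time + 6·y_steam = 48.
This yields shadow prices y_loom time = 2, y_steam = 7.
Δz = y_loom time·Δb = 2 × (-6) = -12, so new z* = 1272 − 12 = 1260.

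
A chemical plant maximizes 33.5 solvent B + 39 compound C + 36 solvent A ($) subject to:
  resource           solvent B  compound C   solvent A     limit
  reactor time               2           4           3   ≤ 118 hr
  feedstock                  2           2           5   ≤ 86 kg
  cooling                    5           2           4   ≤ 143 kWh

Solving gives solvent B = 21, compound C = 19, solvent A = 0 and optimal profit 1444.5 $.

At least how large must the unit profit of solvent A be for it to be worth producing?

At the optimum: reactor time uses 118 of 118 (binding); feedstock uses 80 of 86 (slack = 6); cooling uses 143 of 143 (binding).
By complementary slackness, y = 0 for the non-binding constraint.
Dual feasibility on the basic columns requires 2·y_reactor time + 5·y_cooling = 33.5, 4·y_reactor time + 2·y_cooling = 39.
→ y_reactor time = 8 and y_cooling = 3.5.
solvent A enters the basis when its profit ≥ yᵀa₃ = 8·3 + 3.5·4 = 38.

38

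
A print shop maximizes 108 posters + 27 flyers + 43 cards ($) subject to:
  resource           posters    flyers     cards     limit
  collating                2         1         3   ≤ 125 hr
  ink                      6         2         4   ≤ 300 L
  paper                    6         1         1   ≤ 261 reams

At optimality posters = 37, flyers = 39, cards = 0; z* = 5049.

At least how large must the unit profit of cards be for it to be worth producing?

At the optimum: collating uses 113 of 125 (slack = 12); ink uses 300 of 300 (binding); paper uses 261 of 261 (binding).
Slack constraints have shadow price 0 (complementary slackness).
Dual feasibility on the basic columns requires 6·y_ink + 6·y_paper = 108, 2·y_ink + 1·y_paper = 27.
This yields shadow prices y_ink = 9, y_paper = 9.
cards enters the basis when its profit ≥ yᵀa₃ = 9·4 + 9·1 = 45.

45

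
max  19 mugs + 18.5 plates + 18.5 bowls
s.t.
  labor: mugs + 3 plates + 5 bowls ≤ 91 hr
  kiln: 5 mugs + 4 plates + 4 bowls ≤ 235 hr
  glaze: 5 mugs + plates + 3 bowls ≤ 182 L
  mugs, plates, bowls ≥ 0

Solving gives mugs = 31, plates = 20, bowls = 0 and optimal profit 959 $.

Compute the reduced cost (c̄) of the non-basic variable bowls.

-3

Check each constraint at x*: labor 91/91 (tight); kiln 235/235 (tight); glaze 175/182 (slack 7).
By complementary slackness, y = 0 for the non-binding constraint.
From A_Bᵀ y = c: 1·y_labor + 5·y_kiln = 19; 3·y_labor + 4·y_kiln = 18.5.
Solving: y_labor = 1.5, y_kiln = 3.5.
Reduced cost of bowls: c₃ − yᵀa₃ = 18.5 − (1.5·5 + 3.5·4) = 18.5 − 21.5 = -3.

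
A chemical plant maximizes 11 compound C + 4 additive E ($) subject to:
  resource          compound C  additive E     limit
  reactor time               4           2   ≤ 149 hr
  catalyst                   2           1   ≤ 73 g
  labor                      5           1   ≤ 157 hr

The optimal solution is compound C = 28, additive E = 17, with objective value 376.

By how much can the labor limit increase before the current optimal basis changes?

Binding constraints: catalyst, labor. The basis is B = [[2,1],[5,1]] with det -3.
Per unit increase in labor, x* moves by d = (0.3333, -0.6667).
The basis stays optimal until additive E reaches 0; allowable increase = 25.5 hr.

25.5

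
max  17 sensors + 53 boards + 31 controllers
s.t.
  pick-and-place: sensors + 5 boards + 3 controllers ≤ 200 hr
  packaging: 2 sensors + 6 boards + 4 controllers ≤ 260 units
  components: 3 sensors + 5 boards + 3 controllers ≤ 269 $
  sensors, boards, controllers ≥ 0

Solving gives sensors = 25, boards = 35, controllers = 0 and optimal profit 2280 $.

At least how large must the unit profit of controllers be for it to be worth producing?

35

Binding: pick-and-place and packaging. Non-binding: components (19 unused).
By complementary slackness, y = 0 for the non-binding constraint.
From A_Bᵀ y = c: 1·y_pick-and-place + 2·y_packaging = 17; 5·y_pick-and-place + 6·y_packaging = 53.
Solving: y_pick-and-place = 1, y_packaging = 8.
controllers enters the basis when its profit ≥ yᵀa₃ = 1·3 + 8·4 = 35.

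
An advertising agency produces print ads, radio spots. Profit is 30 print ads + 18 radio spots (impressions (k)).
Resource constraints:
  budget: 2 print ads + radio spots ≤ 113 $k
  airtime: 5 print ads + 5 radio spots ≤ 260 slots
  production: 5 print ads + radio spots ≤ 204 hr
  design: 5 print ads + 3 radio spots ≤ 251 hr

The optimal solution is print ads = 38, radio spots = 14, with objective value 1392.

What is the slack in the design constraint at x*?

design used = 5·38 + 3·14 = 232; slack = 251 − 232 = 19.

19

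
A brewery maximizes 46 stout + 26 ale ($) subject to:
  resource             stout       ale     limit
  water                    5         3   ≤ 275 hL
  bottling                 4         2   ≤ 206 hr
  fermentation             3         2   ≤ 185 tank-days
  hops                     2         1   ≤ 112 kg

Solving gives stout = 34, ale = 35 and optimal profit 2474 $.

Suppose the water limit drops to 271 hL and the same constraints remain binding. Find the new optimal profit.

Check each constraint at x*: water 275/275 (tight); bottling 206/206 (tight); fermentation 172/185 (slack 13); hops 103/112 (slack 9).
Since fermentation, hops are not tight, their duals are 0.
The binding rows give the dual system: 5·y_water + 4·y_bottling = 46 and 3·y_water + 2·y_bottling = 26.
This yields shadow prices y_water = 6, y_bottling = 4.
Δz = y_water·Δb = 6 × (-4) = -24, so new z* = 2474 − 24 = 2450.

2450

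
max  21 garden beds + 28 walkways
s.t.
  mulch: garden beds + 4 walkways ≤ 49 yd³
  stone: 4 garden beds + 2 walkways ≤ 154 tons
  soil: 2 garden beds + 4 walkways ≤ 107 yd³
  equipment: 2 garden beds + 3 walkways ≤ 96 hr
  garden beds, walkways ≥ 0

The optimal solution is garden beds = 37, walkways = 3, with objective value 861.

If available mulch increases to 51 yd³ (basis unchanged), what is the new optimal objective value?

871

Check each constraint at x*: mulch 49/49 (tight); stone 154/154 (tight); soil 86/107 (slack 21); equipment 83/96 (slack 13).
Since soil, equipment are not tight, their duals are 0.
From A_Bᵀ y = c: 1·y_mulch + 4·y_stone = 21; 4·y_mulch + 2·y_stone = 28.
→ y_mulch = 5 and y_stone = 4.
Δz = y_mulch·Δb = 5 × (2) = 10, so new z* = 861 + 10 = 871.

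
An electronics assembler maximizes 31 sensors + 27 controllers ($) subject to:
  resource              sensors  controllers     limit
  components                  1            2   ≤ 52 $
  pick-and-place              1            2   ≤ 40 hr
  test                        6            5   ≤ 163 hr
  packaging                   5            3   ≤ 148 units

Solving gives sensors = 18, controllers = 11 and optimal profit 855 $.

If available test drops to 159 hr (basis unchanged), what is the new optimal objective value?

At the optimum: components uses 40 of 52 (slack = 12); pick-and-place uses 40 of 40 (binding); test uses 163 of 163 (binding); packaging uses 123 of 148 (slack = 25).
Since components, packaging are not tight, their duals are 0.
The binding rows give the dual system: 1·y_pick-and-place + 6·y_test = 31 and 2·y_pick-and-place + 5·y_test = 27.
→ y_pick-and-place = 1 and y_test = 5.
Δz = y_test·Δb = 5 × (-4) = -20, so new z* = 855 − 20 = 835.

835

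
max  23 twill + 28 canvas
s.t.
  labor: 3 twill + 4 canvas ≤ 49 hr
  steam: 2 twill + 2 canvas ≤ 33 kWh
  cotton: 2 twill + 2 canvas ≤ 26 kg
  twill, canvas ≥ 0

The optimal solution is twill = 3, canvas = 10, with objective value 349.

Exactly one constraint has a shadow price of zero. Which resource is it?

steam

labor: 49/49 (binding)
steam: 26/33 (slack 7)
cotton: 26/26 (binding)
By complementary slackness, a constraint with positive slack has shadow price 0 → steam.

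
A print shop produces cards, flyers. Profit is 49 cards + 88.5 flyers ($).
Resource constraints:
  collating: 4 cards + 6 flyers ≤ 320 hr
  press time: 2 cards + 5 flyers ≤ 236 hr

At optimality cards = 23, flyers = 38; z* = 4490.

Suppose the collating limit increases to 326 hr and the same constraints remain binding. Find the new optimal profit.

Both collating and press time are binding at x*.
From A_Bᵀ y = c: 4·y_collating + 2·y_press time = 49; 6·y_collating + 5·y_press time = 88.5.
Solving: y_collating = 8.5, y_press time = 7.5.
Δz = y_collating·Δb = 8.5 × (6) = 51, so new z* = 4490 + 51 = 4541.

4541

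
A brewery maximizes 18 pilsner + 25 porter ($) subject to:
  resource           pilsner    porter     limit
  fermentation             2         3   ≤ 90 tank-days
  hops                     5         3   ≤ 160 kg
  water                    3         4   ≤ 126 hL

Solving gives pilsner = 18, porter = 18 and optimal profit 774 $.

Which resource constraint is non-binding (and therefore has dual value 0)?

fermentation: 90/90 (binding)
hops: 144/160 (slack 16)
water: 126/126 (binding)
By complementary slackness, a constraint with positive slack has shadow price 0 → hops.

hops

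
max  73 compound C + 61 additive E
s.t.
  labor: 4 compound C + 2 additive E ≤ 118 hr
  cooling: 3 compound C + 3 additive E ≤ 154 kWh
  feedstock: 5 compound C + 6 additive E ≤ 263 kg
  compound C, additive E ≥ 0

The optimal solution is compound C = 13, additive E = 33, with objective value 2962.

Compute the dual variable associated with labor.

Binding: labor and feedstock. Non-binding: cooling (16 unused).
Since cooling is not tight, its dual is 0.
From A_Bᵀ y = c: 4·y_labor + 5·y_feedstock = 73; 2·y_labor + 6·y_feedstock = 61.
→ y_labor = 9.5 and y_feedstock = 7.
Shadow price of labor = 9.5.

9.5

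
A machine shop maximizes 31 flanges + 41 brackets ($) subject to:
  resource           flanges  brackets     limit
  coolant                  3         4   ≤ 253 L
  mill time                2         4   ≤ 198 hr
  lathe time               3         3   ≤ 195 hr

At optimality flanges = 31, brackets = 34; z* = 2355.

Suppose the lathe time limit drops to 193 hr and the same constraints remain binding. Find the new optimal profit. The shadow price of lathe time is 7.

2341

Δb = -2, so new z* = 2355 + (7)·(-2) = 2355 − 14 = 2341.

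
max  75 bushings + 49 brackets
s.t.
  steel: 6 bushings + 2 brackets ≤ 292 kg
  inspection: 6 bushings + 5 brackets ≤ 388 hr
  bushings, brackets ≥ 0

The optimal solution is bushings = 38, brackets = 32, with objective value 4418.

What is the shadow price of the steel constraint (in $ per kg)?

4.5

Check each constraint at x*: steel 292/292 (tight); inspection 388/388 (tight).
From A_Bᵀ y = c: 6·y_steel + 6·y_inspection = 75; 2·y_steel + 5·y_inspection = 49.
This yields shadow prices y_steel = 4.5, y_inspection = 8.
Shadow price of steel = 4.5.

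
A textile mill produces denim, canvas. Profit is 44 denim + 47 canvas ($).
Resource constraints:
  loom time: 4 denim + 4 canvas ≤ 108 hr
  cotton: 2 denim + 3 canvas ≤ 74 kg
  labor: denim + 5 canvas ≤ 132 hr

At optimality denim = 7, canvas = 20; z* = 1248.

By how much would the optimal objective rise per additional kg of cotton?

3

Check each constraint at x*: loom time 108/108 (tight); cotton 74/74 (tight); labor 107/132 (slack 25).
Since labor is not tight, its dual is 0.
Dual feasibility on the basic columns requires 4·y_loom time + 2·y_cotton = 44, 4·y_loom time + 3·y_cotton = 47.
This yields shadow prices y_loom time = 9.5, y_cotton = 3.
Shadow price of cotton = 3.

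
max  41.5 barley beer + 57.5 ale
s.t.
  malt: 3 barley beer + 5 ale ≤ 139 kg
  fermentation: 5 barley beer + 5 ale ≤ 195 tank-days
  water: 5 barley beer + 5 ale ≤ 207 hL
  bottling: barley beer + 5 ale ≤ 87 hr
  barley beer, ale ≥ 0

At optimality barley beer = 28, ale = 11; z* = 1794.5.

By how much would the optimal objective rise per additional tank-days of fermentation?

3.5

Binding: malt and fermentation. Non-binding: water (12 unused), bottling (4 unused).
Since water, bottling are not tight, their duals are 0.
Dual feasibility on the basic columns requires 3·y_malt + 5·y_fermentation = 41.5, 5·y_malt + 5·y_fermentation = 57.5.
→ y_malt = 8 and y_fermentation = 3.5.
Shadow price of fermentation = 3.5.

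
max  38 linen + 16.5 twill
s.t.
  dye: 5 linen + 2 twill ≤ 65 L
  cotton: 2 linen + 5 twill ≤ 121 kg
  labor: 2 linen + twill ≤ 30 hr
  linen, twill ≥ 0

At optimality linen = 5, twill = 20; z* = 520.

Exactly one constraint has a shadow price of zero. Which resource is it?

cotton

dye: 65/65 (binding)
cotton: 110/121 (slack 11)
labor: 30/30 (binding)
By complementary slackness, a constraint with positive slack has shadow price 0 → cotton.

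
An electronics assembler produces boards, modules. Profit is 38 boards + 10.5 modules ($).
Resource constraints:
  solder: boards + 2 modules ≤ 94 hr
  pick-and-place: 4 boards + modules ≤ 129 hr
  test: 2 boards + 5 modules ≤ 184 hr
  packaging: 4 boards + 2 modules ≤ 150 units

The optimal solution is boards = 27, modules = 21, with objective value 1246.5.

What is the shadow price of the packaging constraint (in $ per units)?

1

Check each constraint at x*: solder 69/94 (slack 25); pick-and-place 129/129 (tight); test 159/184 (slack 25); packaging 150/150 (tight).
Slack constraints have shadow price 0 (complementary slackness).
Dual feasibility on the basic columns requires 4·y_pick-and-place + 4·y_packaging = 38, 1·y_pick-and-place + 2·y_packaging = 10.5.
Solving: y_pick-and-place = 8.5, y_packaging = 1.
Shadow price of packaging = 1.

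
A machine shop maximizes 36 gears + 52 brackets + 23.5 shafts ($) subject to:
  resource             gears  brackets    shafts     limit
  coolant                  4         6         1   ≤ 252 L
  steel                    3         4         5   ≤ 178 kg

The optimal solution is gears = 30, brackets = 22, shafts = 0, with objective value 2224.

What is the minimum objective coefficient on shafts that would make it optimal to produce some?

26

Both coolant and steel are binding at x*.
Dual feasibility on the basic columns requires 4·y_coolant + 3·y_steel = 36, 6·y_coolant + 4·y_steel = 52.
→ y_coolant = 6 and y_steel = 4.
shafts enters the basis when its profit ≥ yᵀa₃ = 6·1 + 4·5 = 26.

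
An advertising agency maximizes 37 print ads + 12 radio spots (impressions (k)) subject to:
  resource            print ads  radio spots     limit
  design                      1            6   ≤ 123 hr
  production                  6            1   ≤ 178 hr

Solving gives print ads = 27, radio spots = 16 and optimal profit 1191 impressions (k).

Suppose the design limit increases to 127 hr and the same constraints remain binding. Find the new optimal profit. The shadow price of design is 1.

Δb = 4, so new z* = 1191 + (1)·(4) = 1191 + 4 = 1195.

1195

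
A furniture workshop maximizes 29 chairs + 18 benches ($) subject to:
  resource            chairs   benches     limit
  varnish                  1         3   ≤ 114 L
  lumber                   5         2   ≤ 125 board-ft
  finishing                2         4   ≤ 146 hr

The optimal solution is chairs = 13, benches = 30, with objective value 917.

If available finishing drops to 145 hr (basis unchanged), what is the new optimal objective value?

915

At the optimum: varnish uses 103 of 114 (slack = 11); lumber uses 125 of 125 (binding); finishing uses 146 of 146 (binding).
By complementary slackness, y = 0 for the non-binding constraint.
The binding rows give the dual system: 5·y_lumber + 2·y_finishing = 29 and 2·y_lumber + 4·y_finishing = 18.
This yields shadow prices y_lumber = 5, y_finishing = 2.
Δz = y_finishing·Δb = 2 × (-1) = -2, so new z* = 917 − 2 = 915.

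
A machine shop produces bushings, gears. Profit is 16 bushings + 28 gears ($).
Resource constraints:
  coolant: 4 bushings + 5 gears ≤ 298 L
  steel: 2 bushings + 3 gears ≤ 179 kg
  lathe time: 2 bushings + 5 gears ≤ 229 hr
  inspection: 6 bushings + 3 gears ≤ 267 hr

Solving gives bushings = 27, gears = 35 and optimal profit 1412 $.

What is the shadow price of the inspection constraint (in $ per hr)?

1

Binding: lathe time and inspection. Non-binding: coolant (15 unused), steel (20 unused).
By complementary slackness, y = 0 for the non-binding constraints.
From A_Bᵀ y = c: 2·y_lathe time + 6·y_inspection = 16; 5·y_lathe time + 3·y_inspection = 28.
Solving: y_lathe time = 5, y_inspection = 1.
Shadow price of inspection = 1.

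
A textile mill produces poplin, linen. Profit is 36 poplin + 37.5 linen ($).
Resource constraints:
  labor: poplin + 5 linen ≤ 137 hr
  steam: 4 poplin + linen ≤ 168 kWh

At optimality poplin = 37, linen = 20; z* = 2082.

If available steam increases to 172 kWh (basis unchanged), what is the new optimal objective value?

Check each constraint at x*: labor 137/137 (tight); steam 168/168 (tight).
From A_Bᵀ y = c: 1·y_labor + 4·y_steam = 36; 5·y_labor + 1·y_steam = 37.5.
→ y_labor = 6 and y_steam = 7.5.
Δz = y_steam·Δb = 7.5 × (4) = 30, so new z* = 2082 + 30 = 2112.

2112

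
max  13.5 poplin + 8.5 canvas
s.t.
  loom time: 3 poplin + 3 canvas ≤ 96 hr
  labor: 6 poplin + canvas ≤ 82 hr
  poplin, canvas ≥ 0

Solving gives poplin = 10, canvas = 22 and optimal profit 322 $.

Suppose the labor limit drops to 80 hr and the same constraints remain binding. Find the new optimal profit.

Both loom time and labor are binding at x*.
Dual feasibility on the basic columns requires 3·y_loom time + 6·y_labor = 13.5, 3·y_loom time + 1·y_labor = 8.5.
Solving: y_loom time = 2.5, y_labor = 1.
Δz = y_labor·Δb = 1 × (-2) = -2, so new z* = 322 − 2 = 320.

320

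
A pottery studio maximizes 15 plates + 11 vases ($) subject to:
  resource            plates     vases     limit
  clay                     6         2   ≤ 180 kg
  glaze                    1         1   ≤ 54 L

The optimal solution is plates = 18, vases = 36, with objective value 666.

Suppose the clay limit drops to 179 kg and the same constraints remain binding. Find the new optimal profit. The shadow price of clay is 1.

Δb = -1, so new z* = 666 + (1)·(-1) = 666 − 1 = 665.

665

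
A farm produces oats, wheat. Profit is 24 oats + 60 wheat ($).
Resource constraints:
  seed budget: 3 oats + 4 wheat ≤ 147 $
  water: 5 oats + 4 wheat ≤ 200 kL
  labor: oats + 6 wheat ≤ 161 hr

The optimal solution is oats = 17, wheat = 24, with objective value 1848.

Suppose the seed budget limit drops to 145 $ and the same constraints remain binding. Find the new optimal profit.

At the optimum: seed budget uses 147 of 147 (binding); water uses 181 of 200 (slack = 19); labor uses 161 of 161 (binding).
Slack constraints have shadow price 0 (complementary slackness).
Dual feasibility on the basic columns requires 3·y_seed budget + 1·y_labor = 24, 4·y_seed budget + 6·y_labor = 60.
→ y_seed budget = 6 and y_labor = 6.
Δz = y_seed budget·Δb = 6 × (-2) = -12, so new z* = 1848 − 12 = 1836.

1836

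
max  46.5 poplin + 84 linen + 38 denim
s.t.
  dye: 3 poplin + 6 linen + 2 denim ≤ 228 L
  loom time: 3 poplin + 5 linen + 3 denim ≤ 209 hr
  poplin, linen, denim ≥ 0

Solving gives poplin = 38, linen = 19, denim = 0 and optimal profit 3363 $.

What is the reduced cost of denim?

Check each constraint at x*: dye 228/228 (tight); loom time 209/209 (tight).
Dual feasibility on the basic columns requires 3·y_dye + 3·y_loom time = 46.5, 6·y_dye + 5·y_loom time = 84.
Solving: y_dye = 6.5, y_loom time = 9.
Reduced cost of denim: c₃ − yᵀa₃ = 38 − (6.5·2 + 9·3) = 38 − 40 = -2.

-2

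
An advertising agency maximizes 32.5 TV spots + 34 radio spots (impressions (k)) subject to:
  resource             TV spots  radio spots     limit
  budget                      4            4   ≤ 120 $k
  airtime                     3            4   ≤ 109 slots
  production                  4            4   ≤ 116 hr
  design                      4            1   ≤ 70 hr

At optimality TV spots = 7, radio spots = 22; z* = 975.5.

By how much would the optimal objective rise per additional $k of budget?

0

At the optimum: budget uses 116 of 120 (slack = 4); airtime uses 109 of 109 (binding); production uses 116 of 116 (binding); design uses 50 of 70 (slack = 20).
Slack constraints have shadow price 0 (complementary slackness).
From A_Bᵀ y = c: 3·y_airtime + 4·y_production = 32.5; 4·y_airtime + 4·y_production = 34.
Solving: y_airtime = 1.5, y_production = 7.
Shadow price of budget = 0.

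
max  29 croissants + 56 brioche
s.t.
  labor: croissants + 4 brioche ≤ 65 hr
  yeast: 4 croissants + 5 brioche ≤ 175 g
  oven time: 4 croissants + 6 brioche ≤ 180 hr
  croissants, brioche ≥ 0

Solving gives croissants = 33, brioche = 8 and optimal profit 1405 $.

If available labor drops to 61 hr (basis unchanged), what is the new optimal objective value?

1385

Check each constraint at x*: labor 65/65 (tight); yeast 172/175 (slack 3); oven time 180/180 (tight).
By complementary slackness, y = 0 for the non-binding constraint.
From A_Bᵀ y = c: 1·y_labor + 4·y_oven time = 29; 4·y_labor + 6·y_oven time = 56.
This yields shadow prices y_labor = 5, y_oven time = 6.
Δz = y_labor·Δb = 5 × (-4) = -20, so new z* = 1405 − 20 = 1385.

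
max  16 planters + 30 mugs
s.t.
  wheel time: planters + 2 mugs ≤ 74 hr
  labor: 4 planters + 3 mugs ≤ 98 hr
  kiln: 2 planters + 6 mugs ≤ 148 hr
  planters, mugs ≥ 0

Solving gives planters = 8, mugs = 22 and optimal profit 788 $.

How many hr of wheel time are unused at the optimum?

22

wheel time used = 1·8 + 2·22 = 52; slack = 74 − 52 = 22.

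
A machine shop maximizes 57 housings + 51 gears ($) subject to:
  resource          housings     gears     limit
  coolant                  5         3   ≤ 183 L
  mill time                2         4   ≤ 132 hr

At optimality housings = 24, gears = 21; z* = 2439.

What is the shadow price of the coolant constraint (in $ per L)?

At the optimum: coolant uses 183 of 183 (binding); mill time uses 132 of 132 (binding).
From A_Bᵀ y = c: 5·y_coolant + 2·y_mill time = 57; 3·y_coolant + 4·y_mill time = 51.
This yields shadow prices y_coolant = 9, y_mill time = 6.
Shadow price of coolant = 9.

9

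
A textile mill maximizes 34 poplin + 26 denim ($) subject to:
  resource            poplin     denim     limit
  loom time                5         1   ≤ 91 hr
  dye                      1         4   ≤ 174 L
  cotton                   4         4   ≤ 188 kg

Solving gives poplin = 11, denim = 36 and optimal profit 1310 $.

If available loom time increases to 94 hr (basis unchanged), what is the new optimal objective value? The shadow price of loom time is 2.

Δb = 3, so new z* = 1310 + (2)·(3) = 1310 + 6 = 1316.

1316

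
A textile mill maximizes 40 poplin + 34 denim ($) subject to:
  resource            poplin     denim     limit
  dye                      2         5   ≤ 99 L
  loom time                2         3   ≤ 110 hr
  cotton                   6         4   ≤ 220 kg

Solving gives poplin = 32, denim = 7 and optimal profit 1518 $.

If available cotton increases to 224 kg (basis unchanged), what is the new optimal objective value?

Binding: dye and cotton. Non-binding: loom time (25 unused).
Slack constraints have shadow price 0 (complementary slackness).
Dual feasibility on the basic columns requires 2·y_dye + 6·y_cotton = 40, 5·y_dye + 4·y_cotton = 34.
Solving: y_dye = 2, y_cotton = 6.
Δz = y_cotton·Δb = 6 × (4) = 24, so new z* = 1518 + 24 = 1542.

1542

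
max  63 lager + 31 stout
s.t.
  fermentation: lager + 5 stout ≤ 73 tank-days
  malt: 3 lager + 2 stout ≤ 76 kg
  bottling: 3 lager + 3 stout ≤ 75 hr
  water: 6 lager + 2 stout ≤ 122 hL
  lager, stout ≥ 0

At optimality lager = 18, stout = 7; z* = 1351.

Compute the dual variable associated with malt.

0

Check each constraint at x*: fermentation 53/73 (slack 20); malt 68/76 (slack 8); bottling 75/75 (tight); water 122/122 (tight).
By complementary slackness, y = 0 for the non-binding constraints.
Dual feasibility on the basic columns requires 3·y_bottling + 6·y_water = 63, 3·y_bottling + 2·y_water = 31.
This yields shadow prices y_bottling = 5, y_water = 8.
Shadow price of malt = 0.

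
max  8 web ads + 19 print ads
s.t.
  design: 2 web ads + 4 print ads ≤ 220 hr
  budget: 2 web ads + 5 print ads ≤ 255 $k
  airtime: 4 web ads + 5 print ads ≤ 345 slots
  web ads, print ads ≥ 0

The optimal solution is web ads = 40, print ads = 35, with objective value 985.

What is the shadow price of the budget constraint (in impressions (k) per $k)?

Binding: design and budget. Non-binding: airtime (10 unused).
Slack constraints have shadow price 0 (complementary slackness).
From A_Bᵀ y = c: 2·y_design + 2·y_budget = 8; 4·y_design + 5·y_budget = 19.
→ y_design = 1 and y_budget = 3.
Shadow price of budget = 3.

3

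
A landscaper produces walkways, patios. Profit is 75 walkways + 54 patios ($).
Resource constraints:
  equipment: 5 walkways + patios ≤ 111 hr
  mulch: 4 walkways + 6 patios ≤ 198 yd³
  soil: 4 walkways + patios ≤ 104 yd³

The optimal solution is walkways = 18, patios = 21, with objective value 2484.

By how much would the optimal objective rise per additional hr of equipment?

At the optimum: equipment uses 111 of 111 (binding); mulch uses 198 of 198 (binding); soil uses 93 of 104 (slack = 11).
By complementary slackness, y = 0 for the non-binding constraint.
Dual feasibility on the basic columns requires 5·y_equipment + 4·y_mulch = 75, 1·y_equipment + 6·y_mulch = 54.
Solving: y_equipment = 9, y_mulch = 7.5.
Shadow price of equipment = 9.

9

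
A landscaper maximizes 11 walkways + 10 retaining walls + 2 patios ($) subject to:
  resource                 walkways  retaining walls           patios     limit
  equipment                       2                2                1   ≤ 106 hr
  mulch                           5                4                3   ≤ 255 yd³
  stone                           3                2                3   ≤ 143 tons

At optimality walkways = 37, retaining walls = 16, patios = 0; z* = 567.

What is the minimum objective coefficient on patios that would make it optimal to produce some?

At the optimum: equipment uses 106 of 106 (binding); mulch uses 249 of 255 (slack = 6); stone uses 143 of 143 (binding).
By complementary slackness, y = 0 for the non-binding constraint.
From A_Bᵀ y = c: 2·y_equipment + 3·y_stone = 11; 2·y_equipment + 2·y_stone = 10.
Solving: y_equipment = 4, y_stone = 1.
patios enters the basis when its profit ≥ yᵀa₃ = 4·1 + 1·3 = 7.

7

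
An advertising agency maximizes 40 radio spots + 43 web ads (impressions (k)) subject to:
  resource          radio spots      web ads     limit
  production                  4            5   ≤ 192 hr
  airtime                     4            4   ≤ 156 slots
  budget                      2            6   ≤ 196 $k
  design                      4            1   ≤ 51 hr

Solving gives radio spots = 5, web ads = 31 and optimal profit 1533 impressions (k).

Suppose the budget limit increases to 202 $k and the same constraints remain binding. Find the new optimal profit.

Check each constraint at x*: production 175/192 (slack 17); airtime 144/156 (slack 12); budget 196/196 (tight); design 51/51 (tight).
By complementary slackness, y = 0 for the non-binding constraints.
The binding rows give the dual system: 2·y_budget + 4·y_design = 40 and 6·y_budget + 1·y_design = 43.
Solving: y_budget = 6, y_design = 7.
Δz = y_budget·Δb = 6 × (6) = 36, so new z* = 1533 + 36 = 1569.

1569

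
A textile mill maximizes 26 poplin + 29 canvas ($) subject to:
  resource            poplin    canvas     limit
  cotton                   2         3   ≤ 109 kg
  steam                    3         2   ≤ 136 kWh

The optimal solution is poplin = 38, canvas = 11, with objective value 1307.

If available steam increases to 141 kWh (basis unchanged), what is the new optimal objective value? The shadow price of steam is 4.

1327

Δb = 5, so new z* = 1307 + (4)·(5) = 1307 + 20 = 1327.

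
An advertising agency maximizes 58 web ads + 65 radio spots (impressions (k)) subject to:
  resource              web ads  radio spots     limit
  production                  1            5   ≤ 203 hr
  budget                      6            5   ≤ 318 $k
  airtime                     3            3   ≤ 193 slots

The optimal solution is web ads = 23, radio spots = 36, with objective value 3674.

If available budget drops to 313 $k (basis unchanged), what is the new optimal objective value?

Binding: production and budget. Non-binding: airtime (16 unused).
Since airtime is not tight, its dual is 0.
From A_Bᵀ y = c: 1·y_production + 6·y_budget = 58; 5·y_production + 5·y_budget = 65.
→ y_production = 4 and y_budget = 9.
Δz = y_budget·Δb = 9 × (-5) = -45, so new z* = 3674 − 45 = 3629.

3629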